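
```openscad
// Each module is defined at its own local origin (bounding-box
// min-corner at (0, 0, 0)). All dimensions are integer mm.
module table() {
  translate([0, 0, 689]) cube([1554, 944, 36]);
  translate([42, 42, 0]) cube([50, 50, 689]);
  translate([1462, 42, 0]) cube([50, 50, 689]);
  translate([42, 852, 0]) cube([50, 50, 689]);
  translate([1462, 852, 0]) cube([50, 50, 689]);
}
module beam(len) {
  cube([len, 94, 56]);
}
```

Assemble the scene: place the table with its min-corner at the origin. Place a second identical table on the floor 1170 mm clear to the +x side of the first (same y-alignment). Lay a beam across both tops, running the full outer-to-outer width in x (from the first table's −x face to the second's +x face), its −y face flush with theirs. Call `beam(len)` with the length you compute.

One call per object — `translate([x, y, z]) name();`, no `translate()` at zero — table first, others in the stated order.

table();
translate([2724, 0, 0]) table();
translate([0, 0, 725]) beam(4278);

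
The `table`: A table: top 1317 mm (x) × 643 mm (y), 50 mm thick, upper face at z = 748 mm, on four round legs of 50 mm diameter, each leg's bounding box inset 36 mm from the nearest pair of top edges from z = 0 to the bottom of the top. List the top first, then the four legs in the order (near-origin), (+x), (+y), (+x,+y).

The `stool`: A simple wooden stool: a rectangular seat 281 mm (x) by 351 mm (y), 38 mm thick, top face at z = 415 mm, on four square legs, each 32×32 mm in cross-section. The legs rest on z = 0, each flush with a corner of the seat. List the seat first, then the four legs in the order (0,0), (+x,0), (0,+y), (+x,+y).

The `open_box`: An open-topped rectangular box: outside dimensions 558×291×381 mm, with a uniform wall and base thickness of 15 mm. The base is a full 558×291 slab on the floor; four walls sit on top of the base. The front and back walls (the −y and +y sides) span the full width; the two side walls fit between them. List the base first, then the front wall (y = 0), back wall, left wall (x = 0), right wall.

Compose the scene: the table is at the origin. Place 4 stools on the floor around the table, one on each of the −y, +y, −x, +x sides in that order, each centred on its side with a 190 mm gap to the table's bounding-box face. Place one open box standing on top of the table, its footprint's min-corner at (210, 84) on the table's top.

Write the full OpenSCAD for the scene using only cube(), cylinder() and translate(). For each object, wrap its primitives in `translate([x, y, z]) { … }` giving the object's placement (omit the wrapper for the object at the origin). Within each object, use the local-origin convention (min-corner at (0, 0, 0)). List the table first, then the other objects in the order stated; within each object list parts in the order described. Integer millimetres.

translate([0, 0, 698]) cube([1317, 643, 50]);
translate([61, 61, 0]) cylinder(h = 698, r = 25);
translate([1256, 61, 0]) cylinder(h = 698, r = 25);
translate([61, 582, 0]) cylinder(h = 698, r = 25);
translate([1256, 582, 0]) cylinder(h = 698, r = 25);
translate([518, -541, 0]) {
  translate([0, 0, 377]) cube([281, 351, 38]);
  cube([32, 32, 377]);
  translate([249, 0, 0]) cube([32, 32, 377]);
  translate([0, 319, 0]) cube([32, 32, 377]);
  translate([249, 319, 0]) cube([32, 32, 377]);
}
translate([518, 833, 0]) {
  translate([0, 0, 377]) cube([281, 351, 38]);
  cube([32, 32, 377]);
  translate([249, 0, 0]) cube([32, 32, 377]);
  translate([0, 319, 0]) cube([32, 32, 377]);
  translate([249, 319, 0]) cube([32, 32, 377]);
}
translate([-471, 146, 0]) {
  translate([0, 0, 377]) cube([281, 351, 38]);
  cube([32, 32, 377]);
  translate([249, 0, 0]) cube([32, 32, 377]);
  translate([0, 319, 0]) cube([32, 32, 377]);
  translate([249, 319, 0]) cube([32, 32, 377]);
}
translate([1507, 146, 0]) {
  translate([0, 0, 377]) cube([281, 351, 38]);
  cube([32, 32, 377]);
  translate([249, 0, 0]) cube([32, 32, 377]);
  translate([0, 319, 0]) cube([32, 32, 377]);
  translate([249, 319, 0]) cube([32, 32, 377]);
}
translate([210, 84, 748]) {
  cube([558, 291, 15]);
  translate([0, 0, 15]) cube([558, 15, 366]);
  translate([0, 276, 15]) cube([558, 15, 366]);
  translate([0, 15, 15]) cube([15, 261, 366]);
  translate([543, 15, 15]) cube([15, 261, 366]);
}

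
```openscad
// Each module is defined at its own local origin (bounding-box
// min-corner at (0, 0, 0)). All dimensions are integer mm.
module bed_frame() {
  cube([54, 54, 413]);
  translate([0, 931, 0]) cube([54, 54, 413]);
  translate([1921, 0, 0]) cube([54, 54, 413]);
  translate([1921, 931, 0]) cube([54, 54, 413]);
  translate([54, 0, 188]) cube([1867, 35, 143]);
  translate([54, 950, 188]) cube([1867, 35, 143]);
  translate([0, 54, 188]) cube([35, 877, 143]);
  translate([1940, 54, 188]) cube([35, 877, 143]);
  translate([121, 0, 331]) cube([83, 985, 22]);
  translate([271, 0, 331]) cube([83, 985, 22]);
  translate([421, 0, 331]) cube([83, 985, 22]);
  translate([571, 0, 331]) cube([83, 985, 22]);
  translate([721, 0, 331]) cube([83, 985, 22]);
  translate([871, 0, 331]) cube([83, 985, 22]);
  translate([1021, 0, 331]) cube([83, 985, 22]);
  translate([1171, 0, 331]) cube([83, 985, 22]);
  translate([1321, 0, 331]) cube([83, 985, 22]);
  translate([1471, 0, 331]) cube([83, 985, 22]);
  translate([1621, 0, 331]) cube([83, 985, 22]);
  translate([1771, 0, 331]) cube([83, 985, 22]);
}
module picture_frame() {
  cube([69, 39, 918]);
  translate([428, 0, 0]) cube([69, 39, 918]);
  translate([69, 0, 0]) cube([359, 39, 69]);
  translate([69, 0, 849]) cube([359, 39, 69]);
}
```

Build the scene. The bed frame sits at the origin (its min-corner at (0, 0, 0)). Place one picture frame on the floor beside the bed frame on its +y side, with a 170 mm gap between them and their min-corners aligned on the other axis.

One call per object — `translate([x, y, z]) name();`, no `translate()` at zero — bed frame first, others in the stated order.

bed_frame();
translate([0, 1155, 0]) picture_frame();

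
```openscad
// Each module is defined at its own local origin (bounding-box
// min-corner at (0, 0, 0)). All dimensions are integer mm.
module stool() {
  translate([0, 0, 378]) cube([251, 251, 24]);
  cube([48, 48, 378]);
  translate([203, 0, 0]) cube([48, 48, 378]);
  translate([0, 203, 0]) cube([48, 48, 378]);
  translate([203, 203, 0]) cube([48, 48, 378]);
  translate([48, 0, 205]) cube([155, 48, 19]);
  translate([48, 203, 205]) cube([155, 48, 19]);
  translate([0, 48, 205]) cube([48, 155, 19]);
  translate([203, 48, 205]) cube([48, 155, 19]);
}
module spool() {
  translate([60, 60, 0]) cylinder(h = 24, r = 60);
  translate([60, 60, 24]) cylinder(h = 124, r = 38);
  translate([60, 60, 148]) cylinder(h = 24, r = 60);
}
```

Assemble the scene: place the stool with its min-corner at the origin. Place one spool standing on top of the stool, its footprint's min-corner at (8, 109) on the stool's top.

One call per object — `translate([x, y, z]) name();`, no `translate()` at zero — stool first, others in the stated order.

stool();
translate([8, 109, 402]) spool();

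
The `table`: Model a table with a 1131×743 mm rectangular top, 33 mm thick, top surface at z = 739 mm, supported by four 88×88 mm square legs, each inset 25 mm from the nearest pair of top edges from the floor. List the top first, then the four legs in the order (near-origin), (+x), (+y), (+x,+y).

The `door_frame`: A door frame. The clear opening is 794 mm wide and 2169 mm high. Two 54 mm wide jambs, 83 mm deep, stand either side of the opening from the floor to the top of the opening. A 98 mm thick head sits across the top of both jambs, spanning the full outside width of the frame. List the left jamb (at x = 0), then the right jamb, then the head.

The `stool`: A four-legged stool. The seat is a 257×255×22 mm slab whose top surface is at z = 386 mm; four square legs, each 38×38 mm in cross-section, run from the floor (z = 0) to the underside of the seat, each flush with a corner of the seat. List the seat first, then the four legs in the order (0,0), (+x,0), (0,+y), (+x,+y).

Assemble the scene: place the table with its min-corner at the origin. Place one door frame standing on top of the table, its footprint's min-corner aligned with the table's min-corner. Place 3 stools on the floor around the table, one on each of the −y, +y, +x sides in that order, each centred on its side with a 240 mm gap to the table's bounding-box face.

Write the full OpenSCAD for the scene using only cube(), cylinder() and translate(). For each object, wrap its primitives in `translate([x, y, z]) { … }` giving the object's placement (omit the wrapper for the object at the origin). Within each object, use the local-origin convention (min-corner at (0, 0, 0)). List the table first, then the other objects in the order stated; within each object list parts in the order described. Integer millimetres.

translate([0, 0, 706]) cube([1131, 743, 33]);
translate([25, 25, 0]) cube([88, 88, 706]);
translate([1018, 25, 0]) cube([88, 88, 706]);
translate([25, 630, 0]) cube([88, 88, 706]);
translate([1018, 630, 0]) cube([88, 88, 706]);
translate([0, 0, 739]) {
  cube([54, 83, 2169]);
  translate([848, 0, 0]) cube([54, 83, 2169]);
  translate([0, 0, 2169]) cube([902, 83, 98]);
}
translate([437, -495, 0]) {
  translate([0, 0, 364]) cube([257, 255, 22]);
  cube([38, 38, 364]);
  translate([219, 0, 0]) cube([38, 38, 364]);
  translate([0, 217, 0]) cube([38, 38, 364]);
  translate([219, 217, 0]) cube([38, 38, 364]);
}
translate([437, 983, 0]) {
  translate([0, 0, 364]) cube([257, 255, 22]);
  cube([38, 38, 364]);
  translate([219, 0, 0]) cube([38, 38, 364]);
  translate([0, 217, 0]) cube([38, 38, 364]);
  translate([219, 217, 0]) cube([38, 38, 364]);
}
translate([1371, 244, 0]) {
  translate([0, 0, 364]) cube([257, 255, 22]);
  cube([38, 38, 364]);
  translate([219, 0, 0]) cube([38, 38, 364]);
  translate([0, 217, 0]) cube([38, 38, 364]);
  translate([219, 217, 0]) cube([38, 38, 364]);
}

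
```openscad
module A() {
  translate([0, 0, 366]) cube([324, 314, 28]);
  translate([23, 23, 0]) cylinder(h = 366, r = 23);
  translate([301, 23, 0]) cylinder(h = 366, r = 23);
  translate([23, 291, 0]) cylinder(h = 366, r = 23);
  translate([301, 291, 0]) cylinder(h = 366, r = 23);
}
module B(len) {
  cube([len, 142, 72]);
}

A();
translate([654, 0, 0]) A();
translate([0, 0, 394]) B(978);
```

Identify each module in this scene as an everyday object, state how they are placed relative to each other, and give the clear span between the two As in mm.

A is a stool. B is a beam. A beam spans the tops of two stools. The clear span between the two stools is 330 mm.

Second stool starts at x = 654; first ends at x = 324; clear span = 654 − 324 = 330 mm.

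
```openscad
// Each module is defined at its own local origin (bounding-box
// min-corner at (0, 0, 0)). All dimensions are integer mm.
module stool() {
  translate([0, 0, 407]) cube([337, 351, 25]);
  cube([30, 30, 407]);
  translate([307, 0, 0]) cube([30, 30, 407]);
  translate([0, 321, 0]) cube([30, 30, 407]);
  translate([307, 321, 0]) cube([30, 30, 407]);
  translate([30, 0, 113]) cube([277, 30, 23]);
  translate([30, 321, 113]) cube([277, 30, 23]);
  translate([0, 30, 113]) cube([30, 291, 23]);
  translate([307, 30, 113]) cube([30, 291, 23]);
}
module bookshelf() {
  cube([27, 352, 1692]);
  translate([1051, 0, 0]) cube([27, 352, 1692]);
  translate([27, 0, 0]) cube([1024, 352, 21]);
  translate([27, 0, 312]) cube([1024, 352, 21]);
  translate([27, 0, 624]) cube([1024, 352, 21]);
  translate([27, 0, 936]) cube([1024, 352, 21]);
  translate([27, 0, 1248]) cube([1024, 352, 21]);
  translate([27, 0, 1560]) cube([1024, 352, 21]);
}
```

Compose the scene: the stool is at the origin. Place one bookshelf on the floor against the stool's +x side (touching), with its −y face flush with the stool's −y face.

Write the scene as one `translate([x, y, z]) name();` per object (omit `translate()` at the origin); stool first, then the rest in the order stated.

stool();
translate([337, 0, 0]) bookshelf();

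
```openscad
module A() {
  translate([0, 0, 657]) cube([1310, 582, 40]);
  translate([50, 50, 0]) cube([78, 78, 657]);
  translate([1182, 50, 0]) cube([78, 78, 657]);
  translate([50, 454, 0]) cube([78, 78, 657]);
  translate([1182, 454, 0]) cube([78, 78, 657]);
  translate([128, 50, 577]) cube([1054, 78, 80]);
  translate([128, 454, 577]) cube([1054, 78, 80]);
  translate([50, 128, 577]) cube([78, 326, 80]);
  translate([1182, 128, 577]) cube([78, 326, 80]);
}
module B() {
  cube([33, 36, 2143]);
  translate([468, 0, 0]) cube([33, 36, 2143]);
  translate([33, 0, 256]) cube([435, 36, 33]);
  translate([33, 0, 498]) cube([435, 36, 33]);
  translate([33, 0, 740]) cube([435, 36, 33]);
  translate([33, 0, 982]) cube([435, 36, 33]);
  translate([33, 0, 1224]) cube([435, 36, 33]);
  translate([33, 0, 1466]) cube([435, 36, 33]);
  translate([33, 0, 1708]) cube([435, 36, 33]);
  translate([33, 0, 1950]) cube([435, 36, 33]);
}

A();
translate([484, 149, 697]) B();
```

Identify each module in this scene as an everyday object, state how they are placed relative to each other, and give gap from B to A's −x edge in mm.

The ladder's min-x is at 484; the table's min-x is 0; gap = 484 mm.

A is a table. B is a ladder. The ladder is on top of the table. The gap from the ladder to the table's −x edge is 484 mm.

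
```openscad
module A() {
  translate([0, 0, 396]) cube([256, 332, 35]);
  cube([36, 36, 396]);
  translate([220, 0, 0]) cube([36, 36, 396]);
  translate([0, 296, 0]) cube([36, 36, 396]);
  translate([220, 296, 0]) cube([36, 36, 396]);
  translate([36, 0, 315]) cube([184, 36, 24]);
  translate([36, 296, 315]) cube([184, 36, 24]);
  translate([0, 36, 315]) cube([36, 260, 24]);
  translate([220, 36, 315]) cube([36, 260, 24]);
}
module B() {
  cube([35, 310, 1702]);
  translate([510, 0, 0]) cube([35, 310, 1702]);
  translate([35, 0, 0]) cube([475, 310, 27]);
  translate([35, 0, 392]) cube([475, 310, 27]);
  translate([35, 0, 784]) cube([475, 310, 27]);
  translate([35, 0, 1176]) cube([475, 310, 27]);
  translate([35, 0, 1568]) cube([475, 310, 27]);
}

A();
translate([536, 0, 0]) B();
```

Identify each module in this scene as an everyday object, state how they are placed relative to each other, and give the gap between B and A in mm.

The bookshelf's nearest face is 280 mm from the stool's +x face.

A is a stool. B is a bookshelf. The bookshelf is on the floor beside the stool on its +x side. The gap between the bookshelf and the stool is 280 mm.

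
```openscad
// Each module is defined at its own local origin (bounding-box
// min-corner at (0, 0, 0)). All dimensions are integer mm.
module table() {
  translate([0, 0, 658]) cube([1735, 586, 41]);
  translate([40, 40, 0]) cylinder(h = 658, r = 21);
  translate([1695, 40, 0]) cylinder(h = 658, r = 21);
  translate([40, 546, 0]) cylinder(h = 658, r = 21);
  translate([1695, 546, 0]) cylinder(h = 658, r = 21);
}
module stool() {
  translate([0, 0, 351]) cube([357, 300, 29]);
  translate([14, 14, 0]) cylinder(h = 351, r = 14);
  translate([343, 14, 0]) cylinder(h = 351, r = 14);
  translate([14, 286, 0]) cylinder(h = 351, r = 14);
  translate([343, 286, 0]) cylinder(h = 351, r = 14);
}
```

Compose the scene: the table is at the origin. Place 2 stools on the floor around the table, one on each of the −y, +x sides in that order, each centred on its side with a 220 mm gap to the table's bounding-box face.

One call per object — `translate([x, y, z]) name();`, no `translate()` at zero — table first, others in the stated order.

table();
translate([689, -520, 0]) stool();
translate([1955, 143, 0]) stool();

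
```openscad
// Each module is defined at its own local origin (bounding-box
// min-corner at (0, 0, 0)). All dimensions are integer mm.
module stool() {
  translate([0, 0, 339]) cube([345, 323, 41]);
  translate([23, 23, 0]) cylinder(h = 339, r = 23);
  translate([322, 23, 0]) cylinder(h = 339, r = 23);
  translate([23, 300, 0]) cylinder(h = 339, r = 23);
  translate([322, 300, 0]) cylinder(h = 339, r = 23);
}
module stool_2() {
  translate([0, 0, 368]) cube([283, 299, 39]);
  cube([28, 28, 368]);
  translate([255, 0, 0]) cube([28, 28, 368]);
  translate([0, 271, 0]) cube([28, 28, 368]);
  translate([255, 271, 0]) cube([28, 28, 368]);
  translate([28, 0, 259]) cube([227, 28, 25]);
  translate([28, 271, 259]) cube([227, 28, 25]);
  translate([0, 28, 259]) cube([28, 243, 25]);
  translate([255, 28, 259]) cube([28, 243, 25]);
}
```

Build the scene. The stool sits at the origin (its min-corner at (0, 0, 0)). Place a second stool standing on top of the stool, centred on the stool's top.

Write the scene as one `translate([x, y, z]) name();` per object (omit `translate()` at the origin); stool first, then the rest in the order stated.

stool();
translate([31, 12, 380]) stool_2();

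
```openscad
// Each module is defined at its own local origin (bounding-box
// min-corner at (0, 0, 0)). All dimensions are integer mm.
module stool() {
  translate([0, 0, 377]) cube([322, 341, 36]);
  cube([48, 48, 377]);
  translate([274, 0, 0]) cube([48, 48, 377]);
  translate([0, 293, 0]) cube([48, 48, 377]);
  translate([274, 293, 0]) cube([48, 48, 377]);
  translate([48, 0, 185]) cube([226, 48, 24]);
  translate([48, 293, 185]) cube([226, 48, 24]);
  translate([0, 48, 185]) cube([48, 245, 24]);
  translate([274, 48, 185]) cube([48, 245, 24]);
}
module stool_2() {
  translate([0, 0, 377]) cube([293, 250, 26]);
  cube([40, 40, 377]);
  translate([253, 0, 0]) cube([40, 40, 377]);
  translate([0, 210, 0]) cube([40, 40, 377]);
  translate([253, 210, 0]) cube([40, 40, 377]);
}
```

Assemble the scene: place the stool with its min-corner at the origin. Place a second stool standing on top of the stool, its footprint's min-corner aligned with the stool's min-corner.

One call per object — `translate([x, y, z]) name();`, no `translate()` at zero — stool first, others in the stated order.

stool();
translate([0, 0, 413]) stool_2();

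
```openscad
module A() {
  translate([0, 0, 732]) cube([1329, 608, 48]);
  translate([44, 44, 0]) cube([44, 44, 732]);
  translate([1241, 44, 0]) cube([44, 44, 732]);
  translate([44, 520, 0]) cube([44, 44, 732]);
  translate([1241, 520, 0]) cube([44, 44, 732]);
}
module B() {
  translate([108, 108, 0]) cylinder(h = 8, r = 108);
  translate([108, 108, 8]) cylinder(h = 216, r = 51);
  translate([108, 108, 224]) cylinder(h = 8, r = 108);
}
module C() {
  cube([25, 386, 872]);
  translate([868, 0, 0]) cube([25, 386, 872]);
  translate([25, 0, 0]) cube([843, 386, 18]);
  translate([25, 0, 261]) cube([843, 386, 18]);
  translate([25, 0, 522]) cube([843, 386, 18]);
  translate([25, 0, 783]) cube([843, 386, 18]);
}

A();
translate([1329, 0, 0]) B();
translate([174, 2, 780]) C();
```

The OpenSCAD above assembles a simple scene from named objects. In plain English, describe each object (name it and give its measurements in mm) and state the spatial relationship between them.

A is a table: top 1329 mm (x) × 608 mm (y), 48 mm thick, upper face at z = 780 mm, on four 44×44 mm square legs, each inset 44 mm from the nearest pair of top edges, running from z = 0 to the bottom of the top.

B is a spool: two coaxial disc flanges of radius 108 mm and thickness 8 mm, joined by a core cylinder of radius 51 mm and height 216 mm. The lower flange rests on z = 0 and the three cylinders share a vertical axis.

C is an open bookshelf. Two side panels, each 25 mm thick, 386 mm deep and 872 mm tall, stand 893 mm apart (outside-to-outside). Between them sit 4 shelves, each 18 mm thick and 386 mm deep, spanning the full gap between the sides. The bottom shelf rests on the floor (its underside at z = 0) and the clear gap between one shelf's top and the next shelf's underside is 243 mm.

The spool is against the table's +x side, with their −y faces flush. The bookshelf is on top of the table.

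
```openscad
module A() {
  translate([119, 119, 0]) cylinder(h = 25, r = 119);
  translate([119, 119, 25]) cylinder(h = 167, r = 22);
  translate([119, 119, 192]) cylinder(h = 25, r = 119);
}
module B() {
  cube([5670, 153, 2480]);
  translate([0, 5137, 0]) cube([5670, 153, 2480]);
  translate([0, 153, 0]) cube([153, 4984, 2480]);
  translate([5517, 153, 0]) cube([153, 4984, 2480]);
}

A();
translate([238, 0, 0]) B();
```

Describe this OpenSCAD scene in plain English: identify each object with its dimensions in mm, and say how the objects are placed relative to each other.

A is a spool: two coaxial disc flanges of radius 119 mm and thickness 25 mm, joined by a core cylinder of radius 22 mm and height 167 mm. The lower flange rests on z = 0 and the three cylinders share a vertical axis.

B is a box-shaped house frame (walls only): outside footprint 5670×5290 mm, wall height 2480 mm, wall thickness 153 mm. The two y-facing walls run the full x-width; the two x-facing walls fit between the inner faces of the y-facing walls.

The house frame is against the spool's +x side, with their −y faces flush.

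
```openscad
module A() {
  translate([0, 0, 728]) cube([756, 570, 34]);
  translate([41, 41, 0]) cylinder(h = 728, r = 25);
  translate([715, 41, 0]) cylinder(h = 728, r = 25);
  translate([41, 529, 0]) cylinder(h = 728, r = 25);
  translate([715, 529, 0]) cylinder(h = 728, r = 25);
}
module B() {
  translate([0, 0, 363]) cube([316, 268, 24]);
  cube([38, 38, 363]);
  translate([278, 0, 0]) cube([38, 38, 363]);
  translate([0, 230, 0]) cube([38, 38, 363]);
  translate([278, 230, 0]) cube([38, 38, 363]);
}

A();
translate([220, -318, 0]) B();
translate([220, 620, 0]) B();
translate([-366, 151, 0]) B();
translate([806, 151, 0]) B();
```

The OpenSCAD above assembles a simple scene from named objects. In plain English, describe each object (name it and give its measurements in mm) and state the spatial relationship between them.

A is a rectangular dining table. The top is 756×570×34 mm with its upper surface at z = 762 mm. It stands on four round legs of 50 mm diameter, each leg's bounding box inset 16 mm from the nearest pair of top edges, running from the floor to the underside of the top.

B is a four-legged stool. The seat is 316×268 mm, 24 mm thick, top at z = 387 mm. It stands on four square legs, each 38×38 mm in cross-section, from z = 0 to the seat underside, each flush with a corner of the seat.

Four stools sit around the table at the −y, +y, −x, +x sides.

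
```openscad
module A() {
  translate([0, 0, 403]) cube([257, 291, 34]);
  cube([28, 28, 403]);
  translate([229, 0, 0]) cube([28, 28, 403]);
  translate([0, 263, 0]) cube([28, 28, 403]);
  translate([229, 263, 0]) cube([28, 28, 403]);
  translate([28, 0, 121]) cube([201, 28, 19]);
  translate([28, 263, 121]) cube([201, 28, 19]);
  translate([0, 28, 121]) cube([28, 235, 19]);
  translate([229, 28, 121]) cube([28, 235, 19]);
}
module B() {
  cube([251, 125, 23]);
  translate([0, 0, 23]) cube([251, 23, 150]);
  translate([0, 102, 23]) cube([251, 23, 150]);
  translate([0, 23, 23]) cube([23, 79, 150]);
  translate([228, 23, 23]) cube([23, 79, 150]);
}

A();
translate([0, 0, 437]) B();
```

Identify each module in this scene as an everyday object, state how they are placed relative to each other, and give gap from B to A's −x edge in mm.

The open box's min-x is at 0; the stool's min-x is 0; gap = 0 mm.

A is a stool. B is an open box. The open box is on top of the stool. The gap from the open box to the stool's −x edge is 0 mm.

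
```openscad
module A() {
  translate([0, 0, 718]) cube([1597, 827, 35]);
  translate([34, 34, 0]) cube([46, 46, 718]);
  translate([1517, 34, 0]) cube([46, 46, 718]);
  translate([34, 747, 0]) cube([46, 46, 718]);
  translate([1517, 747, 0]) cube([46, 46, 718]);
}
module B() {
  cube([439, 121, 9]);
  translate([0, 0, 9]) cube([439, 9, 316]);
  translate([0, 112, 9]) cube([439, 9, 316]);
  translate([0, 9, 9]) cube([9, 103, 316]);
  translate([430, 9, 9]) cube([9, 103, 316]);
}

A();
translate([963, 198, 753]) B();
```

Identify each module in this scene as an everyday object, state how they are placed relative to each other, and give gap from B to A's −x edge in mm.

The open box's min-x is at 963; the table's min-x is 0; gap = 963 mm.

A is a table. B is an open box. The open box is on top of the table. The gap from the open box to the table's −x edge is 963 mm.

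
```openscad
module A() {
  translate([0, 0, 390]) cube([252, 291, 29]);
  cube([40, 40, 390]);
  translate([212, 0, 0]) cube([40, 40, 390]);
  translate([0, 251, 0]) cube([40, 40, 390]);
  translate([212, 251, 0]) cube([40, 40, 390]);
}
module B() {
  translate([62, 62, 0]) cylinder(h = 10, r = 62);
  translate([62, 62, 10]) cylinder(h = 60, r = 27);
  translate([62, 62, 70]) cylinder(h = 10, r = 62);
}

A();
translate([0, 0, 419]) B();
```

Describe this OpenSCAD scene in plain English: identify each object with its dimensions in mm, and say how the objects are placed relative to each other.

A is a four-legged stool. The seat is a 252×291×29 mm slab whose top surface is at z = 419 mm; four square legs, each 40×40 mm in cross-section, run from the floor (z = 0) to the underside of the seat, each flush with a corner of the seat.

B is a spool: two coaxial disc flanges of radius 62 mm and thickness 10 mm, joined by a core cylinder of radius 27 mm and height 60 mm. The lower flange rests on z = 0 and the three cylinders share a vertical axis.

The spool is on top of the stool.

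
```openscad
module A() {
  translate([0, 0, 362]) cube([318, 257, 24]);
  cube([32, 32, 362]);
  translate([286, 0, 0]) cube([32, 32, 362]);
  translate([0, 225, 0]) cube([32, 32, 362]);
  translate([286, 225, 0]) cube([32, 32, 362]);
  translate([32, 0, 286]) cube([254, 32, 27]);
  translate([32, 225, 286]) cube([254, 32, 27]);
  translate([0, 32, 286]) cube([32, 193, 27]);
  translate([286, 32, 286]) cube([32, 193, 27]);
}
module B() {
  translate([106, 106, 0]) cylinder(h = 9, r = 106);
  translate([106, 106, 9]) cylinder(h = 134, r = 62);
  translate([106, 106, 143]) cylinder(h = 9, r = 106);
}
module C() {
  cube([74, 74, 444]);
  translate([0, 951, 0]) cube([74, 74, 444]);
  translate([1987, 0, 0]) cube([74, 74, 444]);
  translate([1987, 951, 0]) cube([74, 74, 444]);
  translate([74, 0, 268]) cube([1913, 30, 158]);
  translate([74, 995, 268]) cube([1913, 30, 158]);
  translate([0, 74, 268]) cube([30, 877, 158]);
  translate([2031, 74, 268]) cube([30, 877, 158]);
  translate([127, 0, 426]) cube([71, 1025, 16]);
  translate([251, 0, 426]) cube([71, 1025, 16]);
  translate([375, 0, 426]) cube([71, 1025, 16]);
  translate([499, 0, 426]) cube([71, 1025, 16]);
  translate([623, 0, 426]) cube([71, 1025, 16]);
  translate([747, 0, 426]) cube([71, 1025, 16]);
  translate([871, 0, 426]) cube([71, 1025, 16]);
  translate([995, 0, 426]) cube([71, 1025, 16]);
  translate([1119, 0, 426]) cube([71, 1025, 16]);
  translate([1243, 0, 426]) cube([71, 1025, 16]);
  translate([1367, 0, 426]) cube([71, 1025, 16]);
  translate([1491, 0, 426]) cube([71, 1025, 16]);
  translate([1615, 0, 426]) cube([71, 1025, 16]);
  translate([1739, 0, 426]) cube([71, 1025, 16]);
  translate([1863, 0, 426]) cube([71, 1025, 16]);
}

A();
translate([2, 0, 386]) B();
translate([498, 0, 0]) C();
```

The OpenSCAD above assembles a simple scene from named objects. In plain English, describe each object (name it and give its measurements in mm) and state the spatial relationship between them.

A is a four-legged stool. The seat is 318×257 mm, 24 mm thick, top at z = 386 mm. It stands on four square legs, each 32×32 mm in cross-section, from z = 0 to the seat underside, each flush with a corner of the seat. Four stretchers, 32 mm wide and 27 mm tall, connect adjacent legs with their undersides at z = 286 mm, each running between the inner faces of the legs it joins and aligned with the legs' outer faces on the other axis.

B is a spool: two coaxial disc flanges of radius 106 mm and thickness 9 mm, joined by a core cylinder of radius 62 mm and height 134 mm. The lower flange rests on z = 0 and the three cylinders share a vertical axis.

C is a bed frame 2061 mm long (x) by 1025 mm wide (y). Four 74×74 mm corner posts, 444 mm tall, at the corners of the footprint. Four rails of 30 mm thickness and 158 mm height run between adjacent posts with their undersides at z = 268 mm, their outer faces flush with the outside of the frame (the two x-running rails run between the posts' inner faces; the two y-running rails run between the posts' inner faces). 15 slats, each 71 mm wide (x) and 16 mm thick, lie across the top of the two x-running rails, running the full 1025 mm width of the frame in y; the slats are evenly spaced along x between the inner faces of the end posts with equal gaps (rounded down to the nearest mm) at the −x end and between each pair — any rounding remainder accumulates at the +x end.

The spool is on top of the stool. The bed frame is on the floor beside the stool on its +x side.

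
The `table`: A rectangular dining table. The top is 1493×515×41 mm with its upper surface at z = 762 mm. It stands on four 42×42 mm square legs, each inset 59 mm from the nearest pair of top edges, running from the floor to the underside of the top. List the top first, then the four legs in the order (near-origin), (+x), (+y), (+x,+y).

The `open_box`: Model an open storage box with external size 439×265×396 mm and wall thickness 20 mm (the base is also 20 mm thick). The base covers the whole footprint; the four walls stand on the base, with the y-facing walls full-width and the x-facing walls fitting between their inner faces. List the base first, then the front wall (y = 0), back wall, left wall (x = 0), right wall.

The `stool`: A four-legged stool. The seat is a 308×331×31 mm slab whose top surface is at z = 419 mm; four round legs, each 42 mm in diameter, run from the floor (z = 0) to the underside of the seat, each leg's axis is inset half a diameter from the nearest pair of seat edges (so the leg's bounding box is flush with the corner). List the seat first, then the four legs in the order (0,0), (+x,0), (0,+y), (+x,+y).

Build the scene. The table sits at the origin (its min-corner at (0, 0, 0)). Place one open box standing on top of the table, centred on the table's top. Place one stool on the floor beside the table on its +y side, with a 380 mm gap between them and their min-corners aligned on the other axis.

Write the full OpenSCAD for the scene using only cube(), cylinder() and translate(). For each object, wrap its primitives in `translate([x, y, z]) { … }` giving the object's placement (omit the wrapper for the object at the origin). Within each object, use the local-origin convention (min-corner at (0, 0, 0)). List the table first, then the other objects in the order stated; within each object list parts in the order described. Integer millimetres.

translate([0, 0, 721]) cube([1493, 515, 41]);
translate([59, 59, 0]) cube([42, 42, 721]);
translate([1392, 59, 0]) cube([42, 42, 721]);
translate([59, 414, 0]) cube([42, 42, 721]);
translate([1392, 414, 0]) cube([42, 42, 721]);
translate([527, 125, 762]) {
  cube([439, 265, 20]);
  translate([0, 0, 20]) cube([439, 20, 376]);
  translate([0, 245, 20]) cube([439, 20, 376]);
  translate([0, 20, 20]) cube([20, 225, 376]);
  translate([419, 20, 20]) cube([20, 225, 376]);
}
translate([0, 895, 0]) {
  translate([0, 0, 388]) cube([308, 331, 31]);
  translate([21, 21, 0]) cylinder(h = 388, r = 21);
  translate([287, 21, 0]) cylinder(h = 388, r = 21);
  translate([21, 310, 0]) cylinder(h = 388, r = 21);
  translate([287, 310, 0]) cylinder(h = 388, r = 21);
}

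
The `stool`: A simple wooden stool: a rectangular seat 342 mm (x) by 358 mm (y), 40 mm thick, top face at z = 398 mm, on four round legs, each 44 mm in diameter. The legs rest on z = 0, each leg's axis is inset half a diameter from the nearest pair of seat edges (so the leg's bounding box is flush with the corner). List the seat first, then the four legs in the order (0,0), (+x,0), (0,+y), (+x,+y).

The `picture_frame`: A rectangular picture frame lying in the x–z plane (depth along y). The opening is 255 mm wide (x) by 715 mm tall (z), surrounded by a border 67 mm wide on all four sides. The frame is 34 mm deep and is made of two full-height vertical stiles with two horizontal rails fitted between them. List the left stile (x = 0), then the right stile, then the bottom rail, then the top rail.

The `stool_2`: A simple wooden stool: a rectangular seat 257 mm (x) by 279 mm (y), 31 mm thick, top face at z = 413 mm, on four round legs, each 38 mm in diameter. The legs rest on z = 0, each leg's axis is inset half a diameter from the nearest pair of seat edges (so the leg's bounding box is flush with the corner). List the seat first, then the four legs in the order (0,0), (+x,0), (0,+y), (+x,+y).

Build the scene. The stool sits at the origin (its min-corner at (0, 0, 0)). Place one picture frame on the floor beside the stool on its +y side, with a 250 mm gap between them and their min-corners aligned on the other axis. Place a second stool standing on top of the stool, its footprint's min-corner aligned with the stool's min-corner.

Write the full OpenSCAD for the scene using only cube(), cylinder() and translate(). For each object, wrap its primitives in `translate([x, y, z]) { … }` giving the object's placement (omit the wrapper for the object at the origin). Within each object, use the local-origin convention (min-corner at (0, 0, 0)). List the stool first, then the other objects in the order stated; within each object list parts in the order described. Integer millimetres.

translate([0, 0, 358]) cube([342, 358, 40]);
translate([22, 22, 0]) cylinder(h = 358, r = 22);
translate([320, 22, 0]) cylinder(h = 358, r = 22);
translate([22, 336, 0]) cylinder(h = 358, r = 22);
translate([320, 336, 0]) cylinder(h = 358, r = 22);
translate([0, 608, 0]) {
  cube([67, 34, 849]);
  translate([322, 0, 0]) cube([67, 34, 849]);
  translate([67, 0, 0]) cube([255, 34, 67]);
  translate([67, 0, 782]) cube([255, 34, 67]);
}
translate([0, 0, 398]) {
  translate([0, 0, 382]) cube([257, 279, 31]);
  translate([19, 19, 0]) cylinder(h = 382, r = 19);
  translate([238, 19, 0]) cylinder(h = 382, r = 19);
  translate([19, 260, 0]) cylinder(h = 382, r = 19);
  translate([238, 260, 0]) cylinder(h = 382, r = 19);
}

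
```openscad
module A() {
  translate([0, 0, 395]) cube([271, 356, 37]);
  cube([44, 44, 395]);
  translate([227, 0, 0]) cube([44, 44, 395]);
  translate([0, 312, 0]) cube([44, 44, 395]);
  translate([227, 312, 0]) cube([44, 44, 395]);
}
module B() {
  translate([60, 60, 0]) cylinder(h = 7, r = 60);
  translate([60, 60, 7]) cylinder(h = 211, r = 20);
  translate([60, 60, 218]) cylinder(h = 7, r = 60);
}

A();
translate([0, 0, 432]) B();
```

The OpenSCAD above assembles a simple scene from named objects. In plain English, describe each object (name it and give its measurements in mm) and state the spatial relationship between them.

A is a four-legged stool. The seat is 271×356 mm, 37 mm thick, top at z = 432 mm. It stands on four square legs, each 44×44 mm in cross-section, from z = 0 to the seat underside, each flush with a corner of the seat.

B is a spool: two coaxial disc flanges of radius 60 mm and thickness 7 mm, joined by a core cylinder of radius 20 mm and height 211 mm. The lower flange rests on z = 0 and the three cylinders share a vertical axis.

The spool is on top of the stool.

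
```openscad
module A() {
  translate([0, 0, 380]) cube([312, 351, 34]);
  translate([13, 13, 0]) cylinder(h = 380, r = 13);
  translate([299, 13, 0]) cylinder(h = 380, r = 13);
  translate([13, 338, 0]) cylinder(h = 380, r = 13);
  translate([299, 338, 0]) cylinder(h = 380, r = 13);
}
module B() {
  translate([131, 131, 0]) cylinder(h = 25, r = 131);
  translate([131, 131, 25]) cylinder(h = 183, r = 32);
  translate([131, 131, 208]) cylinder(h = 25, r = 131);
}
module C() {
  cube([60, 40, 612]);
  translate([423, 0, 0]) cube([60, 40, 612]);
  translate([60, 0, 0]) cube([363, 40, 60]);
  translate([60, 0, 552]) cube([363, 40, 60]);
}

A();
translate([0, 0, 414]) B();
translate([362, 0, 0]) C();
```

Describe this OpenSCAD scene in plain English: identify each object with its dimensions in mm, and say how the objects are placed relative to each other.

A is a simple wooden stool: a rectangular seat 312 mm (x) by 351 mm (y), 34 mm thick, top face at z = 414 mm, on four round legs, each 26 mm in diameter. The legs rest on z = 0, each leg's axis is inset half a diameter from the nearest pair of seat edges (so the leg's bounding box is flush with the corner).

B is a spool: two coaxial disc flanges of radius 131 mm and thickness 25 mm, joined by a core cylinder of radius 32 mm and height 183 mm. The lower flange rests on z = 0 and the three cylinders share a vertical axis.

C is a rectangular picture frame lying in the x–z plane (depth along y). The opening is 363 mm wide (x) by 492 mm tall (z), surrounded by a border 60 mm wide on all four sides. The frame is 40 mm deep and is made of two full-height vertical stiles with two horizontal rails fitted between them.

The spool is on top of the stool. The picture frame is on the floor beside the stool on its +x side.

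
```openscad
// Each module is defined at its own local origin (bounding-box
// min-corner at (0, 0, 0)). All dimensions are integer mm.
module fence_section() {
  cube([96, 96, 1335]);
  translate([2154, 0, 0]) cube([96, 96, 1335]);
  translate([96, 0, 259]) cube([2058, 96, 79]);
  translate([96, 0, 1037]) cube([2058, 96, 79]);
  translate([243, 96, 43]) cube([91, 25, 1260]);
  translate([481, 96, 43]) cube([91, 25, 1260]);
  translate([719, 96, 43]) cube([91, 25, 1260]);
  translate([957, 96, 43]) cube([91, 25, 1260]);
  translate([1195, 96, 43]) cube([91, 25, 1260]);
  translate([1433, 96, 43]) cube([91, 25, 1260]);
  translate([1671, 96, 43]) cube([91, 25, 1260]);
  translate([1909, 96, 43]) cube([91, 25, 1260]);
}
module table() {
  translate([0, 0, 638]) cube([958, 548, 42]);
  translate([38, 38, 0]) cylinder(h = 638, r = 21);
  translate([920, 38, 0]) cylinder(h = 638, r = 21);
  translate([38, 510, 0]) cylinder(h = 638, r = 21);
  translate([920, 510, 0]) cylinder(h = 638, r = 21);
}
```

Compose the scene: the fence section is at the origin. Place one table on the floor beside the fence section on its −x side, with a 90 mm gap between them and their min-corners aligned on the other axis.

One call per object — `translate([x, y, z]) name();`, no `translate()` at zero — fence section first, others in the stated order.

fence_section();
translate([-1048, 0, 0]) table();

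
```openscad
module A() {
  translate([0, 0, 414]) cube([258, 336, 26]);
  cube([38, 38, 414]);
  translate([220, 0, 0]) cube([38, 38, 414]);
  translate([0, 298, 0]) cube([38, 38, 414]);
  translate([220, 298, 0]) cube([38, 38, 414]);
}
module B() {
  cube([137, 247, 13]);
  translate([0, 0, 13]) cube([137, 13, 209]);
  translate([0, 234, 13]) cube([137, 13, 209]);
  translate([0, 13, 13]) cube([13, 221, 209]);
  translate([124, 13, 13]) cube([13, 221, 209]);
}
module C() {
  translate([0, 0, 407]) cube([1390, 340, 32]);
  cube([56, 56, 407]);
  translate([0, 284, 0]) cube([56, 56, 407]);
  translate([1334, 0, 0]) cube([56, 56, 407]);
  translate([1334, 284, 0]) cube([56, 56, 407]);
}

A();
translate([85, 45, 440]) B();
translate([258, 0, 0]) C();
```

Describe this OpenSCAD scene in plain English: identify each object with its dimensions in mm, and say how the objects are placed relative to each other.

A is a simple wooden stool: a rectangular seat 258 mm (x) by 336 mm (y), 26 mm thick, top face at z = 440 mm, on four square legs, each 38×38 mm in cross-section. The legs rest on z = 0, each flush with a corner of the seat.

B is an open storage box with external size 137×247×222 mm and wall thickness 13 mm (the base is also 13 mm thick). The base covers the whole footprint; the four walls stand on the base, with the y-facing walls full-width and the x-facing walls fitting between their inner faces.

C is a long wooden bench with a 1390 mm (x) × 340 mm (y) seat, 32 mm thick, its top surface 439 mm above the floor. Four 56 mm square legs at the seat corners, flush with the edges, run from z = 0 to the seat underside.

The open box is on top of the stool. The bench is against the stool's +x side, with their −y faces flush.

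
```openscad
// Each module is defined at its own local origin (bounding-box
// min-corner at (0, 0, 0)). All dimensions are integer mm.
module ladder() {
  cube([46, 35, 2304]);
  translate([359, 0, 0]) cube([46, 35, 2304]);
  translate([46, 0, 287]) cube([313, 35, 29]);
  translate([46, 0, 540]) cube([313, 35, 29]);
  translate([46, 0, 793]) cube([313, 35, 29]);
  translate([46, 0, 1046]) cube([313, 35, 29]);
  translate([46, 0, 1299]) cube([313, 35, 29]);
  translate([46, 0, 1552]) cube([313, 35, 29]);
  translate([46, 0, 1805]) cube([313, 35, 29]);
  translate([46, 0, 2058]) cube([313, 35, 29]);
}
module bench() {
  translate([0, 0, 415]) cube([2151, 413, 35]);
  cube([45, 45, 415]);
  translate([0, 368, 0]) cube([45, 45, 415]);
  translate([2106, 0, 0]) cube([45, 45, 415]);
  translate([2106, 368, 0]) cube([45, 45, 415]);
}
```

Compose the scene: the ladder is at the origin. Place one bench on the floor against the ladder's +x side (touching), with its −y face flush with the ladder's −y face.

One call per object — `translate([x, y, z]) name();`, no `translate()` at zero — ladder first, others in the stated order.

ladder();
translate([405, 0, 0]) bench();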